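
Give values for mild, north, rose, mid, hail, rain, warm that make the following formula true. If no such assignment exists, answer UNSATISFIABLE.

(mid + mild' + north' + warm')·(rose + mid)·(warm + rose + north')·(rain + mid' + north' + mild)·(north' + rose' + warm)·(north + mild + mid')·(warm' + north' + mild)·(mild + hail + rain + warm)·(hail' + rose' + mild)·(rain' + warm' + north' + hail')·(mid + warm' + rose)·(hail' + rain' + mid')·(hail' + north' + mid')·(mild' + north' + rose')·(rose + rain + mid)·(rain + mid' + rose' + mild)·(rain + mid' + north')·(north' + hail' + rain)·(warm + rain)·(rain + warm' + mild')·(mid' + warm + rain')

mild ↦ 1, north ↦ 0, rose ↦ 1, mid ↦ 0, hail ↦ 0, rain ↦ 1, warm ↦ 1

Try rose = 1.
Try north = 0.
Try mild = 1.
Try warm = 1.
From the singleton clause (rain), rain = 1.
Try hail = 0.
Every clause is now satisfied; mid is unconstrained.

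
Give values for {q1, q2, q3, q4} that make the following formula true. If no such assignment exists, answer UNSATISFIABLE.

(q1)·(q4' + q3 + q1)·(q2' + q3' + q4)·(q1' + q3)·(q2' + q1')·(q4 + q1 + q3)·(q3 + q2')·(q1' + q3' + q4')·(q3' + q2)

From the singleton clause (q1), q1 = 1.
From the singleton clause (q3), q3 = 1.
From the singleton clause (q2'), q2 = 0.
But (q2) is also a unit clause — contradiction.

UNSATISFIABLE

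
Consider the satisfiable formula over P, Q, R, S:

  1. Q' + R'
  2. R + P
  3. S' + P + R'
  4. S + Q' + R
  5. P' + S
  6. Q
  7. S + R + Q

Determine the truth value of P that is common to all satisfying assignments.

True

Suppose P = 0.
(R) alone gives R = 1.
(Q') alone gives Q = 0.
That conflicts with the unit clause (Q).
So every satisfying assignment has P = True.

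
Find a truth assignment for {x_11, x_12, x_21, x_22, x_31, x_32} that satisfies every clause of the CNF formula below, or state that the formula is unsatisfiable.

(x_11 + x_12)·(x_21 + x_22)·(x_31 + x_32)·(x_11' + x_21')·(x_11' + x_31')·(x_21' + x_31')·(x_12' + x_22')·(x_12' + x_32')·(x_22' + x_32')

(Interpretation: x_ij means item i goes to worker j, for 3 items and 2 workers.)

Branch on x_11: set x_11 = 1.
From the singleton clause (x_21'), x_21 = 0.
From the singleton clause (x_22), x_22 = 1.
From the singleton clause (x_31'), x_31 = 0.
From the singleton clause (x_32), x_32 = 1.
But (x_32') is also a unit clause — contradiction.
Backtrack on x_11: now try x_11 = 0.
From the singleton clause (x_12), x_12 = 1.
From the singleton clause (x_22'), x_22 = 0.
From the singleton clause (x_21), x_21 = 1.
From the singleton clause (x_31'), x_31 = 0.
From the singleton clause (x_32), x_32 = 1.
But (x_32') is also a unit clause — contradiction.
Both values of x_11 lead to a conflict.

UNSATISFIABLE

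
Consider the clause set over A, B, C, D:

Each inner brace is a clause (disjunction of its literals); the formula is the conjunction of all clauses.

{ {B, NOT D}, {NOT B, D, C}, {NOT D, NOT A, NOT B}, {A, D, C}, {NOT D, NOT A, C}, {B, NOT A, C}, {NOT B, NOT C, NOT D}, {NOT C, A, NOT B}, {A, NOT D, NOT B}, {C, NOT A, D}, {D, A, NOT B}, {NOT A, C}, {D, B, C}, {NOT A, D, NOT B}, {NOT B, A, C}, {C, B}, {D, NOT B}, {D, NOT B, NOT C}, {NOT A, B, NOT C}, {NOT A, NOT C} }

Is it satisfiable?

Yes, satisfiable

Case B = false:
(NOT D) alone gives D = false.
(C) alone gives C = true.
(NOT A) alone gives A = false.
Every clause now holds.
A satisfying assignment: A: false,  B: false,  C: true,  D: false.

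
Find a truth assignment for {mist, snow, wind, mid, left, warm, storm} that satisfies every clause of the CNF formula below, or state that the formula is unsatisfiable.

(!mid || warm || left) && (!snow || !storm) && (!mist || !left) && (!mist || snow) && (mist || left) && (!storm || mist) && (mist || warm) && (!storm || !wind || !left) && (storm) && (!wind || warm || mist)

Unit clause (storm) forces storm = true.
Unit clause (!snow) forces snow = false.
Unit clause (!mist) forces mist = false.
Now (mist) is unsatisfied and unit — conflict.

UNSATISFIABLE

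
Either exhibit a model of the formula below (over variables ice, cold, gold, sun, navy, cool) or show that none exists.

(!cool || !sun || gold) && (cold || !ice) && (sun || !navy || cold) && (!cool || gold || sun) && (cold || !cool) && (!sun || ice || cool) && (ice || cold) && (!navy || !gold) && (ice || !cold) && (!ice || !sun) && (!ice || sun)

Case cold = true:
From the singleton clause (ice), ice = true.
From the singleton clause (!sun), sun = false.
But (sun) is also a unit clause — contradiction.
Backtrack on cold: now try cold = false.
From the singleton clause (!ice), ice = false.
But (ice) is also a unit clause — contradiction.
Both values of cold lead to a conflict.

UNSATISFIABLE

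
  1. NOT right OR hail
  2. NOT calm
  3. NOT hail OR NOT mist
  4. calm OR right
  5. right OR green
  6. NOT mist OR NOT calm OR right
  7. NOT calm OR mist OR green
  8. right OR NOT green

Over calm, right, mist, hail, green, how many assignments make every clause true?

There are 2^5 = 32 truth assignments over (calm, right, mist, hail, green).
Split on right. With right = true, the clauses containing right are satisfied and NOT right drops from the rest; 2 of the 2^4 = 16 assignments to the other variables satisfy what remains.
With right = false, by the same count on the reduced clause set, 0 assignments work.
(One model: calm=F, right=T, mist=F, hail=T, green=F.)
Total: 2 + 0 = 2.

2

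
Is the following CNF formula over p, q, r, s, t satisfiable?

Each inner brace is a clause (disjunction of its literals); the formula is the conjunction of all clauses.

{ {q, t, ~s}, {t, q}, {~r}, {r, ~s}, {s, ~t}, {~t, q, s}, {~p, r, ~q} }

Unit clause (~r) forces r = 0.
Unit clause (~s) forces s = 0.
Unit clause (~t) forces t = 0.
Unit clause (q) forces q = 1.
Unit clause (~p) forces p = 0.
This assignment satisfies each clause.
A satisfying assignment: p ↦ 0,  q ↦ 1,  r ↦ 0,  s ↦ 0,  t ↦ 0.

Yes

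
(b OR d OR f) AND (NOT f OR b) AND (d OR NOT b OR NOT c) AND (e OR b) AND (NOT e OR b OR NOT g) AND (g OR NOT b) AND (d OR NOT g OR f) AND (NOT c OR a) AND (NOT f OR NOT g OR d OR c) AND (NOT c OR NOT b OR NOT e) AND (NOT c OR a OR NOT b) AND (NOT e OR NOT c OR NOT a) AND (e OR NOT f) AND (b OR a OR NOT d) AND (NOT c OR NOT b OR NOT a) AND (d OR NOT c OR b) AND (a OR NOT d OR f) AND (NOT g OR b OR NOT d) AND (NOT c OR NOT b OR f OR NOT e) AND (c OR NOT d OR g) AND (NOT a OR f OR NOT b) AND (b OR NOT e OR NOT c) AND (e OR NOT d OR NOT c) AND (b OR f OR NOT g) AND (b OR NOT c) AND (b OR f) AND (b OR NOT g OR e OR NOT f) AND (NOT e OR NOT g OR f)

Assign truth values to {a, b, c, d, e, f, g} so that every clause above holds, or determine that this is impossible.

Case f = true:
The clause (b) is unit, so b = true.
The clause (g) is unit, so g = true.
The clause (e) is unit, so e = true.
The clause (NOT c) is unit, so c = false.
The clause (d) is unit, so d = true.
Every clause is now satisfied; a is unconstrained.

a ↦ false,  b ↦ true,  c ↦ false,  d ↦ true,  e ↦ true,  f ↦ true,  g ↦ true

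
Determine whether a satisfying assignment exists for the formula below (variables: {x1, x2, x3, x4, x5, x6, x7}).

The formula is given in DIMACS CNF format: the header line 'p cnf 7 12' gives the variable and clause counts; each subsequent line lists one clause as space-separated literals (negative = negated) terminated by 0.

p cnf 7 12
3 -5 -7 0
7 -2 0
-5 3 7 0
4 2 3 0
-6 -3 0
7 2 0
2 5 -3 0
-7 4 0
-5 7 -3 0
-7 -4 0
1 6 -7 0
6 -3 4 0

Suppose x7 = True.
From the singleton clause (x4), x4 = True.
But (¬x4) is also a unit clause — contradiction.
Undo x7 and try x7 = False.
From the singleton clause (¬x2), x2 = False.
But (x2) is also a unit clause — contradiction.
Neither x7 = True nor x7 = False works.
No assignment satisfies every clause.

Unsatisfiable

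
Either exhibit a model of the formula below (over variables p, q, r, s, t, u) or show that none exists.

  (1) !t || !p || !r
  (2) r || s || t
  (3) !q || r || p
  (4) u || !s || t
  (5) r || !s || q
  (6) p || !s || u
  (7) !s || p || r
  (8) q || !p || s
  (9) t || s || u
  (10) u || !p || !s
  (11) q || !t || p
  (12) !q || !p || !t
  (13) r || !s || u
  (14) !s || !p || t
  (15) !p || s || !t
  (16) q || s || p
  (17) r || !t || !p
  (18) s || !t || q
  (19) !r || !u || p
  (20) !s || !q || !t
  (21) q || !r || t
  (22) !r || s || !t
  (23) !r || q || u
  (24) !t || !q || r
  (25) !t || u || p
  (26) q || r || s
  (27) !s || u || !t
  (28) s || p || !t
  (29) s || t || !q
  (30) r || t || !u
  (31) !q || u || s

Try t = false.
Try r = true.
From the singleton clause (q), q = true.
From the singleton clause (s), s = true.
From the singleton clause (u), u = true.
From the singleton clause (!p), p = false.
Now (p) is unsatisfied and unit — conflict.
So r must be the other value — set r = false.
From the singleton clause (s), s = true.
From the singleton clause (u), u = true.
Now (!u) is unsatisfied and unit — conflict.
Either choice for r ends in contradiction.
So t must be the other value — set t = true.
Try p = false.
From the singleton clause (q), q = true.
From the singleton clause (r), r = true.
From the singleton clause (!u), u = false.
Now (u) is unsatisfied and unit — conflict.
So p must be the other value — set p = true.
From the singleton clause (!r), r = false.
Now (r) is unsatisfied and unit — conflict.
Either choice for p ends in contradiction.
Either choice for t ends in contradiction.

UNSATISFIABLE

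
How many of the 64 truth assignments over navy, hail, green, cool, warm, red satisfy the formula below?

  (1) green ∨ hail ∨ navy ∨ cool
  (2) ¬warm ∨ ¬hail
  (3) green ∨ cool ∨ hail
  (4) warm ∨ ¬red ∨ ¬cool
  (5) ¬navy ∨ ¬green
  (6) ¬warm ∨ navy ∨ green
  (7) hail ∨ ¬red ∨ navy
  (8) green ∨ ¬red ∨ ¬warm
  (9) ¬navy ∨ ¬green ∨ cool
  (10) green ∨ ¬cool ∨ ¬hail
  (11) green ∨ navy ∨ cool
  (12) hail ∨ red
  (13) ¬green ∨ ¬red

There are 2^6 = 64 truth assignments over (navy, hail, green, cool, warm, red).
Split on hail. With hail = True, the clauses containing hail are satisfied and ¬hail drops from the rest; 4 of the 2^5 = 32 assignments to the other variables satisfy what remains.
With hail = False, by the same count on the reduced clause set, 0 assignments work.
(One model: navy=F, hail=T, green=T, cool=F, warm=F, red=F.)
Total: 4 + 0 = 4.

4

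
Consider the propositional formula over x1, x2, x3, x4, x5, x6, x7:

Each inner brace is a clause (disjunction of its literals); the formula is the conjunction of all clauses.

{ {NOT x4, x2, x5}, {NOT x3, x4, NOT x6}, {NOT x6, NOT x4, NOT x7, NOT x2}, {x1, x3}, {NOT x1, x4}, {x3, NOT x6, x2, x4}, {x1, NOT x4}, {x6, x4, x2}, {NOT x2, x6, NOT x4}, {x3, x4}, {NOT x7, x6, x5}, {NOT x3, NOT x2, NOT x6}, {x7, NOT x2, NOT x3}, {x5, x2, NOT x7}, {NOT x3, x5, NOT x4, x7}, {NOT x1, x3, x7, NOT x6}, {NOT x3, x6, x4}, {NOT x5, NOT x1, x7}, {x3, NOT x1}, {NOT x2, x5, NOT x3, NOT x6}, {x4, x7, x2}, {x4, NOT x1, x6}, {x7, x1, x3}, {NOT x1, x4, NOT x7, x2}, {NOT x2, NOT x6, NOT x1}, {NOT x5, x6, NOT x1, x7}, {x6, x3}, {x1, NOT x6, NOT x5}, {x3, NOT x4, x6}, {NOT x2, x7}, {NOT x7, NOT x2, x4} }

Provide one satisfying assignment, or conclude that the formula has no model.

x1=true, x2=false, x3=true, x4=true, x5=true, x6=false, x7=true

Try x1 = true.
(x4) alone gives x4 = true.
(x3) alone gives x3 = true.
Try x2 = false.
(x5) alone gives x5 = true.
(x7) alone gives x7 = true.
No clause remains; x6 is free.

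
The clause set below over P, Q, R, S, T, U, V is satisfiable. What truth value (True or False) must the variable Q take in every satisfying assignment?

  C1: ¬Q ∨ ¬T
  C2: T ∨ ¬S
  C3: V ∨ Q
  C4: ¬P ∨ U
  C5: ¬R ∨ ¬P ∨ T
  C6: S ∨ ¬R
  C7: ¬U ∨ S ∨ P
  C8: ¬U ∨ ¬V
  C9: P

Suppose Q = False.
From the singleton clause (V), V = True.
From the singleton clause (¬U), U = False.
From the singleton clause (¬P), P = False.
But (P) is also a unit clause — contradiction.
So every satisfying assignment has Q = True.

True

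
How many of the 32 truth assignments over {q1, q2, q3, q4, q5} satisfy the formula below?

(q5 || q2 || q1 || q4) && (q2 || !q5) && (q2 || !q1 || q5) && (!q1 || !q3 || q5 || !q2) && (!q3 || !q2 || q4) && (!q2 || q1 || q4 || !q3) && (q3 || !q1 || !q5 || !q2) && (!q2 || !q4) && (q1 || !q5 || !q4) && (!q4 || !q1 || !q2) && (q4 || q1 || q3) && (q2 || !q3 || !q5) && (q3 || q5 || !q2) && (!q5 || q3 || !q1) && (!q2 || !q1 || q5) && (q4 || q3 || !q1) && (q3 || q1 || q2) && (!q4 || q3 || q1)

1

There are 2^5 = 32 truth assignments over (q1, q2, q3, q4, q5).
Split on q3. With q3 = true, the clauses containing q3 are satisfied and !q3 drops from the rest; 1 of the 2^4 = 16 assignments to the other variables satisfy what remains.
With q3 = false, by the same count on the reduced clause set, 0 assignments work.
Total: 1 + 0 = 1.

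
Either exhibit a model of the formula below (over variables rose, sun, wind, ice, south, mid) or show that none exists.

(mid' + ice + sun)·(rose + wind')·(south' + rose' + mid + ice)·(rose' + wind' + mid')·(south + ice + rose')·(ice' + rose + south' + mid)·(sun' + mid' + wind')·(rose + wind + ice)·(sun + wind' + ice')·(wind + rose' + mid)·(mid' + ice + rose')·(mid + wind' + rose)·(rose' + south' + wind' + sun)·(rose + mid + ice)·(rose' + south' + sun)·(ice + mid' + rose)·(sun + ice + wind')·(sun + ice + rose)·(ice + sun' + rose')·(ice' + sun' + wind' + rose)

Case rose = 0:
Unit clause (wind') forces wind = 0.
Unit clause (ice) forces ice = 1.
Case south = 0:
All clauses hold; sun, mid can take either value.

rose=0,  sun=1,  wind=0,  ice=1,  south=0,  mid=0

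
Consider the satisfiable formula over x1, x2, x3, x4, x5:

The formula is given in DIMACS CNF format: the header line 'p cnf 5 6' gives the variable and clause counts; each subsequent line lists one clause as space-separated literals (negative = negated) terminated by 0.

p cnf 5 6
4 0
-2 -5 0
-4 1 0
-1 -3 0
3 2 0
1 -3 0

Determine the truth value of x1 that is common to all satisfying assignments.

Suppose x1 = False.
The clause (x4) is unit, so x4 = True.
Now (¬x4) is unsatisfied and unit — conflict.
So every satisfying assignment has x1 = True.

True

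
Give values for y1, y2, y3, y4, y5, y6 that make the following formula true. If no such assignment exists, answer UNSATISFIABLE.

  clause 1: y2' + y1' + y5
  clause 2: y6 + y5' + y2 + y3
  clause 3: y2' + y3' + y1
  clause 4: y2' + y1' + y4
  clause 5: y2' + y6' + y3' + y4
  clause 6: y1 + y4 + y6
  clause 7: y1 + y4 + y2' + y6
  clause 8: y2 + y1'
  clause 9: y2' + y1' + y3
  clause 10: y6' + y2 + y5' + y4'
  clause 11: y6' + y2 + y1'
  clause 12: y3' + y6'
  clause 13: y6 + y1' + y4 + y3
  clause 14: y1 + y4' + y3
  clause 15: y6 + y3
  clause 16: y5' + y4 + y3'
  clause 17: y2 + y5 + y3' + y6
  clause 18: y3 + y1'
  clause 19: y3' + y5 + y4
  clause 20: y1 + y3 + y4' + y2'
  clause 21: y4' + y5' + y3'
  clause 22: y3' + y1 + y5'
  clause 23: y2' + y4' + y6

Try y2 = 1.
Try y1 = 0.
The clause (y3') is unit, so y3 = 0.
The clause (y4') is unit, so y4 = 0.
The clause (y6) is unit, so y6 = 1.
Every clause is now satisfied; y5 is unconstrained.

y1: 0, y2: 1, y3: 0, y4: 0, y5: 1, y6: 1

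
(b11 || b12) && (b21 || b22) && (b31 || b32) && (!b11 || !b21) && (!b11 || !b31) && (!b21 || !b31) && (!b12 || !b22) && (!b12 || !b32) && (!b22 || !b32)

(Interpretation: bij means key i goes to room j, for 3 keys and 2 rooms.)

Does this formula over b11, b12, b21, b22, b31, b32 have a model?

Unsatisfiable

Suppose b11 = true.
(!b21) alone gives b21 = false.
(b22) alone gives b22 = true.
(!b31) alone gives b31 = false.
(b32) alone gives b32 = true.
Now (!b32) is unsatisfied and unit — conflict.
Backtrack on b11: now try b11 = false.
(b12) alone gives b12 = true.
(!b22) alone gives b22 = false.
(b21) alone gives b21 = true.
(!b31) alone gives b31 = false.
(b32) alone gives b32 = true.
Now (!b32) is unsatisfied and unit — conflict.
Either choice for b11 ends in contradiction.
No assignment satisfies every clause.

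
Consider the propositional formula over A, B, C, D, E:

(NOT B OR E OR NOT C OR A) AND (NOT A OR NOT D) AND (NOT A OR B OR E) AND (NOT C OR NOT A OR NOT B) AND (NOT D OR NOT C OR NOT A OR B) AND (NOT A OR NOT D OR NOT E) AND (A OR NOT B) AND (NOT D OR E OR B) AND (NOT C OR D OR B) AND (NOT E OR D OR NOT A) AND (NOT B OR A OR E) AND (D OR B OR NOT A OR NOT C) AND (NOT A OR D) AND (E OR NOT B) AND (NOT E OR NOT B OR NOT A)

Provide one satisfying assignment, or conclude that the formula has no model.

Try A = false.
From the singleton clause (NOT B), B = false.
Try D = false.
From the singleton clause (NOT C), C = false.
Every clause is now satisfied; E is unconstrained.

A=false; B=false; C=false; D=false; E=true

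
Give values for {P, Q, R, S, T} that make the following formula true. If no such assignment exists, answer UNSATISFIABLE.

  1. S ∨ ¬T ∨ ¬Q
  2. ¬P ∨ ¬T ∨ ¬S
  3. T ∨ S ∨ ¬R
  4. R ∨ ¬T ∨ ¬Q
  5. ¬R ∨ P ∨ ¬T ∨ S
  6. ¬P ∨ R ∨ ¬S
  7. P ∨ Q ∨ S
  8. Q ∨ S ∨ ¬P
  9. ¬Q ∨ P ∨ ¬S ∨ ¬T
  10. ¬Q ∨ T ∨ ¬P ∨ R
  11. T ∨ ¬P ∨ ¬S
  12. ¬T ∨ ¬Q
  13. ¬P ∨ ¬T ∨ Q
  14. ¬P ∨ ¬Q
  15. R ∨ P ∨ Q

Suppose T = True.
Unit clause (¬Q) forces Q = False.
Unit clause (¬P) forces P = False.
Unit clause (S) forces S = True.
Unit clause (R) forces R = True.
Every clause now holds.

P: False, Q: False, R: True, S: True, T: True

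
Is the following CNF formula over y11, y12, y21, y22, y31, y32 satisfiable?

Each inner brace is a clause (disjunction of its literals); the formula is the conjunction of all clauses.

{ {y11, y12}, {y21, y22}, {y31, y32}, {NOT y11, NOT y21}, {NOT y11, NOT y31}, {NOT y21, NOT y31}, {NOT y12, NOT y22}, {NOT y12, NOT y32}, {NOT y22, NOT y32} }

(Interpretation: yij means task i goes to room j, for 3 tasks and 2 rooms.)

Try y11 = true.
The clause (NOT y21) is unit, so y21 = false.
The clause (y22) is unit, so y22 = true.
The clause (NOT y31) is unit, so y31 = false.
The clause (y32) is unit, so y32 = true.
That conflicts with the unit clause (NOT y32).
That branch fails; take y11 = false instead.
The clause (y12) is unit, so y12 = true.
The clause (NOT y22) is unit, so y22 = false.
The clause (y21) is unit, so y21 = true.
The clause (NOT y31) is unit, so y31 = false.
The clause (y32) is unit, so y32 = true.
That conflicts with the unit clause (NOT y32).
Either choice for y11 ends in contradiction.
No assignment satisfies every clause.

Unsatisfiable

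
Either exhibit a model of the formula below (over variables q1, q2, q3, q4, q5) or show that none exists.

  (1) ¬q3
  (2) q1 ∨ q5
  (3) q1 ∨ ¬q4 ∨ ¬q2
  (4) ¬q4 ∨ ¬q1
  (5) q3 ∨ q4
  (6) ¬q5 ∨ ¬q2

q1 ↦ False,  q2 ↦ False,  q3 ↦ False,  q4 ↦ True,  q5 ↦ True

The clause (¬q3) is unit, so q3 = False.
The clause (q4) is unit, so q4 = True.
The clause (¬q1) is unit, so q1 = False.
The clause (q5) is unit, so q5 = True.
The clause (¬q2) is unit, so q2 = False.
All clauses are satisfied.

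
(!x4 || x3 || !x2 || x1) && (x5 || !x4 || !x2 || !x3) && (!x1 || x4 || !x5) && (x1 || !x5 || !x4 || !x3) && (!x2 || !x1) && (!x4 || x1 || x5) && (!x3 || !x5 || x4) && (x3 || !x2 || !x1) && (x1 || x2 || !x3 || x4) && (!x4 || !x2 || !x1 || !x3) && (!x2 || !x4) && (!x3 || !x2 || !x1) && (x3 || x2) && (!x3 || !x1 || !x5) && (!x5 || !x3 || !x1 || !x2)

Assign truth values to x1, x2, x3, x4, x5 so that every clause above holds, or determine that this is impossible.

Try x2 = false.
From the singleton clause (x3), x3 = true.
Try x5 = false.
Try x4 = false.
From the singleton clause (x1), x1 = true.
This assignment satisfies each clause.

x1 ↦ true; x2 ↦ false; x3 ↦ true; x4 ↦ false; x5 ↦ false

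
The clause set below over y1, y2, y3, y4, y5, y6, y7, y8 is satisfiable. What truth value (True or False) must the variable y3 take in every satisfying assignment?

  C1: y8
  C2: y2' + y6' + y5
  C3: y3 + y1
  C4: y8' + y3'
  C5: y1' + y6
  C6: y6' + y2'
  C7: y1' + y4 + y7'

Suppose y3 = 1.
The clause (y8) is unit, so y8 = 1.
But (y8') is also a unit clause — contradiction.
So every satisfying assignment has y3 = False.

False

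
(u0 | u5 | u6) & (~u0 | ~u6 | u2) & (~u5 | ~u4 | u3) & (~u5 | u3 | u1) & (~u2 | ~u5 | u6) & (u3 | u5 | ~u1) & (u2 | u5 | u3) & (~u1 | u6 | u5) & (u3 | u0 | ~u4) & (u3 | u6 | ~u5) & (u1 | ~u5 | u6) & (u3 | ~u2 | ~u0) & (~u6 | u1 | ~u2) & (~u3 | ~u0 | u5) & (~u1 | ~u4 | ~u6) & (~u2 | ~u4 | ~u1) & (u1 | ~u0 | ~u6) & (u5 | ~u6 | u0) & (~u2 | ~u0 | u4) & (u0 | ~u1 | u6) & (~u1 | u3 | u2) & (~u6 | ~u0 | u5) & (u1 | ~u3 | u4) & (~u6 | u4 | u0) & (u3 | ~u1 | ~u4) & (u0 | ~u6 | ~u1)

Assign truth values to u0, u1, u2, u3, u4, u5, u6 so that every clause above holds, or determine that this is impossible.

Suppose u0 = 1.
Suppose u6 = 0.
Suppose u2 = 0.
Suppose u5 = 1.
(u3) alone gives u3 = 1.
(u1) alone gives u1 = 1.
No clause remains; u4 is free.

u0=1, u1=1, u2=0, u3=1, u4=0, u5=1, u6=0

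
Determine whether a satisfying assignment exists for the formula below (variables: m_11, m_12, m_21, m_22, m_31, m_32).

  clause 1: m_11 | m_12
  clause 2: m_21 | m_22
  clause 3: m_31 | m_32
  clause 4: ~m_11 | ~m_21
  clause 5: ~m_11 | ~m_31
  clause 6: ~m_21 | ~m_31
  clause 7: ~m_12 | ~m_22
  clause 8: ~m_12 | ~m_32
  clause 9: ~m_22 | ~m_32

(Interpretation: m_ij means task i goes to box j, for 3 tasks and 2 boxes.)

Try m_11 = 1.
(~m_21) alone gives m_21 = 0.
(m_22) alone gives m_22 = 1.
(~m_31) alone gives m_31 = 0.
(m_32) alone gives m_32 = 1.
But (~m_32) is also a unit clause — contradiction.
Undo m_11 and try m_11 = 0.
(m_12) alone gives m_12 = 1.
(~m_22) alone gives m_22 = 0.
(m_21) alone gives m_21 = 1.
(~m_31) alone gives m_31 = 0.
(m_32) alone gives m_32 = 1.
But (~m_32) is also a unit clause — contradiction.
Both values of m_11 lead to a conflict.
No assignment satisfies every clause.

No, unsatisfiable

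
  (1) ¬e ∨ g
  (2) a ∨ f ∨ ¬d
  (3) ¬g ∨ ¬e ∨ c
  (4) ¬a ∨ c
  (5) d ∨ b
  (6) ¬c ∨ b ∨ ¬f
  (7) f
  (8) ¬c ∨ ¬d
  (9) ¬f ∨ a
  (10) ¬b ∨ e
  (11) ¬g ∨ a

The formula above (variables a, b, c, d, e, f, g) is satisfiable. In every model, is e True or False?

True

Suppose e = False.
(f) alone gives f = True.
(a) alone gives a = True.
(c) alone gives c = True.
(b) alone gives b = True.
But (¬b) is also a unit clause — contradiction.
So every satisfying assignment has e = True.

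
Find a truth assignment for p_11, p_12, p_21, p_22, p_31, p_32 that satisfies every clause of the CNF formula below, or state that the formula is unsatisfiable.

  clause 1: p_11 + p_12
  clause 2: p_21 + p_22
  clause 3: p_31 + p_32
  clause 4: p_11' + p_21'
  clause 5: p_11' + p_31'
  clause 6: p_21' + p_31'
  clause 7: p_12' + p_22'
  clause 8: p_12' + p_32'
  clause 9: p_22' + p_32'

Branch on p_11: set p_11 = 1.
From the singleton clause (p_21'), p_21 = 0.
From the singleton clause (p_22), p_22 = 1.
From the singleton clause (p_31'), p_31 = 0.
From the singleton clause (p_32), p_32 = 1.
But (p_32') is also a unit clause — contradiction.
So p_11 must be the other value — set p_11 = 0.
From the singleton clause (p_12), p_12 = 1.
From the singleton clause (p_22'), p_22 = 0.
From the singleton clause (p_21), p_21 = 1.
From the singleton clause (p_31'), p_31 = 0.
From the singleton clause (p_32), p_32 = 1.
But (p_32') is also a unit clause — contradiction.
Neither p_11 = 1 nor p_11 = 0 works.

UNSATISFIABLE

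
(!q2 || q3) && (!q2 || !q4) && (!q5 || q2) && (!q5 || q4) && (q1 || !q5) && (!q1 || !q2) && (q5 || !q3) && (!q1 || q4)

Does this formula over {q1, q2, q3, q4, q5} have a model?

Yes, satisfiable

Case q2 = false:
The clause (!q5) is unit, so q5 = false.
The clause (!q3) is unit, so q3 = false.
Case q1 = true:
The clause (q4) is unit, so q4 = true.
All clauses are satisfied.
A satisfying assignment: q1=true,  q2=false,  q3=false,  q4=true,  q5=false.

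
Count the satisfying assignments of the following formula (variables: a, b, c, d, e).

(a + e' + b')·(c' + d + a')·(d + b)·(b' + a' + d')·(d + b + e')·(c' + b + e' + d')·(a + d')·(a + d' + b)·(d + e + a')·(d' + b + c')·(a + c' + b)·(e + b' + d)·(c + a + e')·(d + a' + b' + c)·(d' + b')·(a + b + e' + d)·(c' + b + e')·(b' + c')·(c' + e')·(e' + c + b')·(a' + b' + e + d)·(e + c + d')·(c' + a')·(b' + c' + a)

1

There are 2^5 = 32 truth assignments over (a, b, c, d, e).
Split on d. With d = 1, the clauses containing d are satisfied and d' drops from the rest; 1 of the 2^4 = 16 assignments to the other variables satisfy what remains.
With d = 0, by the same count on the reduced clause set, 0 assignments work.
(One model: a=T, b=F, c=F, d=T, e=T.)
Total: 1 + 0 = 1.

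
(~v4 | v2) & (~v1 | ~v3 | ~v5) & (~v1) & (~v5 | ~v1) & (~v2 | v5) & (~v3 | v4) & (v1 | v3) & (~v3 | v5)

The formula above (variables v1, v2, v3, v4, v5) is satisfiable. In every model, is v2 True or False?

True

Suppose v2 = 0.
From the singleton clause (~v4), v4 = 0.
From the singleton clause (~v1), v1 = 0.
From the singleton clause (~v3), v3 = 0.
That conflicts with the unit clause (v3).
So every satisfying assignment has v2 = True.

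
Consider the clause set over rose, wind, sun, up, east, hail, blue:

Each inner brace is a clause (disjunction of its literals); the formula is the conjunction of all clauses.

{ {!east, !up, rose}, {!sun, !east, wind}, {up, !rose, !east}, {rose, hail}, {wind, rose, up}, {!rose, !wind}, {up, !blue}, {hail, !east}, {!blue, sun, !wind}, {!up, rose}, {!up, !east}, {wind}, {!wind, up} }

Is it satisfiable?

The clause (wind) is unit, so wind = true.
The clause (!rose) is unit, so rose = false.
The clause (hail) is unit, so hail = true.
The clause (!up) is unit, so up = false.
But (up) is also a unit clause — contradiction.
No assignment satisfies every clause.

Unsatisfiable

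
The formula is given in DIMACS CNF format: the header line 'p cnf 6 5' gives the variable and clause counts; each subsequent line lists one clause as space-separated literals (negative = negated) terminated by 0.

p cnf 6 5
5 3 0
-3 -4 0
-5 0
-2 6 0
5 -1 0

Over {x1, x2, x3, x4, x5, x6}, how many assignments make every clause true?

3

There are 2^6 = 64 truth assignments over (x1, x2, x3, x4, x5, x6).
Split on x2. With x2 = True, the clauses containing x2 are satisfied and ¬x2 drops from the rest; 1 of the 2^5 = 32 assignments to the other variables satisfy what remains.
With x2 = False, by the same count on the reduced clause set, 2 assignments work.
(One model: x1=F, x2=F, x3=T, x4=F, x5=F, x6=F.)
Total: 1 + 2 = 3.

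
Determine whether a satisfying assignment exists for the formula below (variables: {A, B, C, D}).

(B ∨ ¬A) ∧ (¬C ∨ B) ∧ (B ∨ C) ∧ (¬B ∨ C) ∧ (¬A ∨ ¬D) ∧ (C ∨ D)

Case B = True:
The clause (C) is unit, so C = True.
Case A = False:
No clause remains; D is free.
A satisfying assignment: A: False, B: True, C: True, D: False.

Satisfiable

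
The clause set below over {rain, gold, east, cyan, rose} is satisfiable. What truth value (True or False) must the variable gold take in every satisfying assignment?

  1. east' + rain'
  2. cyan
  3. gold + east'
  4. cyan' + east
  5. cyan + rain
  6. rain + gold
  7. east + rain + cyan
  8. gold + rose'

True

Suppose gold = 0.
Unit clause (cyan) forces cyan = 1.
Unit clause (east') forces east = 0.
Now (east) is unsatisfied and unit — conflict.
So every satisfying assignment has gold = True.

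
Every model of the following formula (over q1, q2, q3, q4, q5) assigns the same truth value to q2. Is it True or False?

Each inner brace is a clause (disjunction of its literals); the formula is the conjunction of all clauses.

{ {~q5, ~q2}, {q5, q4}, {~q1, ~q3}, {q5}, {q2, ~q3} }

Suppose q2 = 1.
The clause (~q5) is unit, so q5 = 0.
Now (q5) is unsatisfied and unit — conflict.
So every satisfying assignment has q2 = False.

False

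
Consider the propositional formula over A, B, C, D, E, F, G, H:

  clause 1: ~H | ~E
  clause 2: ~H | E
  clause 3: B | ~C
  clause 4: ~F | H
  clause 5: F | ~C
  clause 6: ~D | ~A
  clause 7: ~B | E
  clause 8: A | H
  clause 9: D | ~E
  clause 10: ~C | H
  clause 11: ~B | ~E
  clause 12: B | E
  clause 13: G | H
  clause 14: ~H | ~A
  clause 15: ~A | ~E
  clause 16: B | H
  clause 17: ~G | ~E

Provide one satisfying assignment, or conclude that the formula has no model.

Try H = 0.
From the singleton clause (~F), F = 0.
From the singleton clause (~C), C = 0.
From the singleton clause (A), A = 1.
From the singleton clause (~D), D = 0.
From the singleton clause (~E), E = 0.
From the singleton clause (~B), B = 0.
Now (B) is unsatisfied and unit — conflict.
Backtrack on H: now try H = 1.
From the singleton clause (~E), E = 0.
Now (E) is unsatisfied and unit — conflict.
Either choice for H ends in contradiction.

UNSATISFIABLE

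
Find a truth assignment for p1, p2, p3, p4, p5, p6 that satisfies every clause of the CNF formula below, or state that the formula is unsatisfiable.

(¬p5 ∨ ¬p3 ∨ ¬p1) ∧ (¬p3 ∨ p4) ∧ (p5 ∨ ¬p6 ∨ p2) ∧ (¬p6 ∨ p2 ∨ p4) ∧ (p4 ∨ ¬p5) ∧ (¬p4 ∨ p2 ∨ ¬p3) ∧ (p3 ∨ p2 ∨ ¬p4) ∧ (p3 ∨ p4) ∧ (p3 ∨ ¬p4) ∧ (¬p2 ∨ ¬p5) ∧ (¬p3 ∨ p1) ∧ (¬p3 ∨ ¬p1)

UNSATISFIABLE

Branch on p3: set p3 = False.
From the singleton clause (p4), p4 = True.
Now (¬p4) is unsatisfied and unit — conflict.
So p3 must be the other value — set p3 = True.
From the singleton clause (p4), p4 = True.
From the singleton clause (p2), p2 = True.
From the singleton clause (¬p5), p5 = False.
From the singleton clause (p1), p1 = True.
Now (¬p1) is unsatisfied and unit — conflict.
Neither p3 = True nor p3 = False works.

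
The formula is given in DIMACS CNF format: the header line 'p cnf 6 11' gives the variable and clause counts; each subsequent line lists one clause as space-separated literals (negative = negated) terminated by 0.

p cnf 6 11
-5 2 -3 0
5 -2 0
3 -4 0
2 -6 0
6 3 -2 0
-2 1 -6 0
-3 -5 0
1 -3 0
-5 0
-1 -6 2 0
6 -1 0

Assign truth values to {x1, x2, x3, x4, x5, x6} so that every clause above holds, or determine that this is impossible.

The clause (¬x5) is unit, so x5 = False.
The clause (¬x2) is unit, so x2 = False.
The clause (¬x6) is unit, so x6 = False.
The clause (¬x1) is unit, so x1 = False.
The clause (¬x3) is unit, so x3 = False.
The clause (¬x4) is unit, so x4 = False.
Every clause now holds.

x1: False,  x2: False,  x3: False,  x4: False,  x5: False,  x6: False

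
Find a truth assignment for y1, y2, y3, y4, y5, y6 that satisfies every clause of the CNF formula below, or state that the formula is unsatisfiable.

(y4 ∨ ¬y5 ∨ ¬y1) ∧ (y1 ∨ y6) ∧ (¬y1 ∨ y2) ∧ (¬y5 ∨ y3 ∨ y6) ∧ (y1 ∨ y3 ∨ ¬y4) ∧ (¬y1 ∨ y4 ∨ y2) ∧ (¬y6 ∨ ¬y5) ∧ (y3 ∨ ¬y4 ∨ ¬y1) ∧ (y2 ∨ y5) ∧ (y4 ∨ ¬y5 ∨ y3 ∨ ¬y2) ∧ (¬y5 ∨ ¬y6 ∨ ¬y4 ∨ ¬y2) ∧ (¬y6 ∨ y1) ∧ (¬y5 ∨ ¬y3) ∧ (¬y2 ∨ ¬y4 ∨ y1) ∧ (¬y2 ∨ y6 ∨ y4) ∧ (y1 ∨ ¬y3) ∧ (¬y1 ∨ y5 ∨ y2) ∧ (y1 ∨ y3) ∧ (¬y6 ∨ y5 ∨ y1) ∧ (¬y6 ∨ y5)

Try y1 = True.
From the singleton clause (y2), y2 = True.
Try y4 = True.
From the singleton clause (y3), y3 = True.
From the singleton clause (¬y5), y5 = False.
From the singleton clause (¬y6), y6 = False.
This assignment satisfies each clause.

y1: True, y2: True, y3: True, y4: True, y5: False, y6: False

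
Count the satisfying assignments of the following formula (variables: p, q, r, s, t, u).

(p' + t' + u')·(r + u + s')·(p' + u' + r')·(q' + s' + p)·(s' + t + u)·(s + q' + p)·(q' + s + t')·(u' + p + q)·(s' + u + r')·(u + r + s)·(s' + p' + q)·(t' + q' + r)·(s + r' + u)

3

There are 2^6 = 64 truth assignments over (p, q, r, s, t, u).
Split on r. With r = 1, the clauses containing r are satisfied and r' drops from the rest; 0 of the 2^5 = 32 assignments to the other variables satisfy what remains.
With r = 0, by the same count on the reduced clause set, 3 assignments work.
(One model: p=T, q=F, r=F, s=F, t=F, u=T.)
Total: 0 + 3 = 3.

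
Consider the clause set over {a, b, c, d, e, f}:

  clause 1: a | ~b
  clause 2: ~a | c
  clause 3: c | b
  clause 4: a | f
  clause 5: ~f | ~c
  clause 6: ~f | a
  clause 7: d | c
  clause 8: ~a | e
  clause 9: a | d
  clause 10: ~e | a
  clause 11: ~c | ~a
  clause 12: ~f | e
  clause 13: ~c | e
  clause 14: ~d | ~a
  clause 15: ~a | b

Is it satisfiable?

No, unsatisfiable

Try a = 1.
From the singleton clause (c), c = 1.
But (~c) is also a unit clause — contradiction.
Undo a and try a = 0.
From the singleton clause (~b), b = 0.
From the singleton clause (c), c = 1.
From the singleton clause (f), f = 1.
But (~f) is also a unit clause — contradiction.
Neither a = 1 nor a = 0 works.
No assignment satisfies every clause.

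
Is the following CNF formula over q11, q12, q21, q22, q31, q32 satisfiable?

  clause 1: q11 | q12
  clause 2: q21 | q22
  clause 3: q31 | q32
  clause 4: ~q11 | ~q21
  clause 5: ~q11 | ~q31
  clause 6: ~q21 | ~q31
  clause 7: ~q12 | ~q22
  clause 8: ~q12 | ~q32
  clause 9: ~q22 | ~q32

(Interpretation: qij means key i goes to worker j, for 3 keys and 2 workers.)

Case q11 = 1:
(~q21) alone gives q21 = 0.
(q22) alone gives q22 = 1.
(~q31) alone gives q31 = 0.
(q32) alone gives q32 = 1.
But (~q32) is also a unit clause — contradiction.
That branch fails; take q11 = 0 instead.
(q12) alone gives q12 = 1.
(~q22) alone gives q22 = 0.
(q21) alone gives q21 = 1.
(~q31) alone gives q31 = 0.
(q32) alone gives q32 = 1.
But (~q32) is also a unit clause — contradiction.
Neither q11 = 1 nor q11 = 0 works.
No assignment satisfies every clause.

No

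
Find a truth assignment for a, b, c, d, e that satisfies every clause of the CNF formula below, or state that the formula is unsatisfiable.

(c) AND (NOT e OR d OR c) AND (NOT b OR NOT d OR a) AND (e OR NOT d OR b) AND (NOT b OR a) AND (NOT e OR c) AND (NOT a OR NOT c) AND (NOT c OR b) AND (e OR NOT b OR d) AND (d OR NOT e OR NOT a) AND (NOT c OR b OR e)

Unit clause (c) forces c = true.
Unit clause (NOT a) forces a = false.
Unit clause (NOT b) forces b = false.
But (b) is also a unit clause — contradiction.

UNSATISFIABLE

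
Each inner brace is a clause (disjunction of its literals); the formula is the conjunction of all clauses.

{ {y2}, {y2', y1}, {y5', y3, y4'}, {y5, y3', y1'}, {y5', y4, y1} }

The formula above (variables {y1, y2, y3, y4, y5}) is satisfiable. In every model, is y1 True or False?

True

Suppose y1 = 0.
The clause (y2) is unit, so y2 = 1.
Now (y2') is unsatisfied and unit — conflict.
So every satisfying assignment has y1 = True.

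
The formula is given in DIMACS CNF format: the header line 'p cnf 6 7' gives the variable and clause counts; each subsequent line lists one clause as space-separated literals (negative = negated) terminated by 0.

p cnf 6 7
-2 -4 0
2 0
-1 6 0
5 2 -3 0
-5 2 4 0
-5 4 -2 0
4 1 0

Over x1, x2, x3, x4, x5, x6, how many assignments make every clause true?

2

There are 2^6 = 64 truth assignments over (x1, x2, x3, x4, x5, x6).
Split on x2. With x2 = True, the clauses containing x2 are satisfied and ¬x2 drops from the rest; 2 of the 2^5 = 32 assignments to the other variables satisfy what remains.
With x2 = False, by the same count on the reduced clause set, 0 assignments work.
Total: 2 + 0 = 2.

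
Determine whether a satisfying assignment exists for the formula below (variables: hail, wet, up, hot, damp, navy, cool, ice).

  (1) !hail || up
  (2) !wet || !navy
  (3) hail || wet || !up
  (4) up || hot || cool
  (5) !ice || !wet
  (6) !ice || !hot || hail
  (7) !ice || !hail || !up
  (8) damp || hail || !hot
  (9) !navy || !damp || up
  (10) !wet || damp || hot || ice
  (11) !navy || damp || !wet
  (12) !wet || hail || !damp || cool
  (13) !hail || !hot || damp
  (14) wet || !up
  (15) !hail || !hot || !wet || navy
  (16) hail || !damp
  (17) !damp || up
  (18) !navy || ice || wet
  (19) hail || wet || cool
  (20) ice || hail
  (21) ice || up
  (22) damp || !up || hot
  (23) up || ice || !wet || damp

Try hail = false.
(!damp) alone gives damp = false.
(!hot) alone gives hot = false.
(ice) alone gives ice = true.
(!wet) alone gives wet = false.
(!up) alone gives up = false.
(cool) alone gives cool = true.
All clauses hold; navy can take either value.
A satisfying assignment: hail: false, wet: false, up: false, hot: false, damp: false, navy: true, cool: true, ice: true.

Satisfiable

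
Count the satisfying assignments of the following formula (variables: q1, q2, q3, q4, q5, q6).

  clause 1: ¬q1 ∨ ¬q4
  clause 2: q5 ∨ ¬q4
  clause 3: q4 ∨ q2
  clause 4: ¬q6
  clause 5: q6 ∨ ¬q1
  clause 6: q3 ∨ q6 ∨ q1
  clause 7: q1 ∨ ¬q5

There are 2^6 = 64 truth assignments over (q1, q2, q3, q4, q5, q6).
Split on q5. With q5 = True, the clauses containing q5 are satisfied and ¬q5 drops from the rest; 0 of the 2^5 = 32 assignments to the other variables satisfy what remains.
With q5 = False, by the same count on the reduced clause set, 1 assignment works.
(One model: q1=F, q2=T, q3=T, q4=F, q5=F, q6=F.)
Total: 0 + 1 = 1.

1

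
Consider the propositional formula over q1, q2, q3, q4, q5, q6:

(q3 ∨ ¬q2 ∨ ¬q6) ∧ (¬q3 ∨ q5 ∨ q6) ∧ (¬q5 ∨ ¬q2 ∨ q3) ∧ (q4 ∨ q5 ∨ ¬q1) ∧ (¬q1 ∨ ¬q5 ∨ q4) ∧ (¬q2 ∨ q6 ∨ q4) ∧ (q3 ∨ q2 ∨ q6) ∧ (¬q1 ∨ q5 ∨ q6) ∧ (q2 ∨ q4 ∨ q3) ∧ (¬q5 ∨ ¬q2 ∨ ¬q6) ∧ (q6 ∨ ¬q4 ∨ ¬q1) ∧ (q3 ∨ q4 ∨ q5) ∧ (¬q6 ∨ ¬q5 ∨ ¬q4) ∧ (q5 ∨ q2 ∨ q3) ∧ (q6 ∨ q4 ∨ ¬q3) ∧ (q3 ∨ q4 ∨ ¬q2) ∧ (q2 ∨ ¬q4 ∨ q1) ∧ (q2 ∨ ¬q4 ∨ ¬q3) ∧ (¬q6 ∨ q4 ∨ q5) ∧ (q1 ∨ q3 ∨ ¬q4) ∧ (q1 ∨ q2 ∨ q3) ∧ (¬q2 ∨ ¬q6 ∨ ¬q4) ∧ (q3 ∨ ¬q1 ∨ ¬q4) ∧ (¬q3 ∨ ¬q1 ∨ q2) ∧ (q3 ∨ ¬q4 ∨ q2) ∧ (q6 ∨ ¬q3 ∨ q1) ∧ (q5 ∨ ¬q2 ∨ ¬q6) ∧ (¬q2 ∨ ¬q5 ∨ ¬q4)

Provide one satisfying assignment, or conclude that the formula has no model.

Suppose q3 = True.
Suppose q5 = True.
Suppose q1 = False.
The clause (q6) is unit, so q6 = True.
The clause (¬q2) is unit, so q2 = False.
The clause (¬q4) is unit, so q4 = False.
All clauses are satisfied.

q1 ↦ False, q2 ↦ False, q3 ↦ True, q4 ↦ False, q5 ↦ True, q6 ↦ True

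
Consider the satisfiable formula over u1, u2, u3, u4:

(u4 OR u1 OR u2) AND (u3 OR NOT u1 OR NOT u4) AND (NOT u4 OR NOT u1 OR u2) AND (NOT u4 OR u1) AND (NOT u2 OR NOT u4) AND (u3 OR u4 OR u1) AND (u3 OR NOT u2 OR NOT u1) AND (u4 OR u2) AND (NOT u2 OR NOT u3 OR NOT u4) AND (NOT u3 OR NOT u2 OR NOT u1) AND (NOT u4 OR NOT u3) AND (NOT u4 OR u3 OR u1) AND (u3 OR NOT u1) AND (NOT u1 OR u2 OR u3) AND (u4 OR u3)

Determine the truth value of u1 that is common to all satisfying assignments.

False

Suppose u1 = true.
From the singleton clause (u3), u3 = true.
From the singleton clause (NOT u2), u2 = false.
From the singleton clause (NOT u4), u4 = false.
But (u4) is also a unit clause — contradiction.
So every satisfying assignment has u1 = False.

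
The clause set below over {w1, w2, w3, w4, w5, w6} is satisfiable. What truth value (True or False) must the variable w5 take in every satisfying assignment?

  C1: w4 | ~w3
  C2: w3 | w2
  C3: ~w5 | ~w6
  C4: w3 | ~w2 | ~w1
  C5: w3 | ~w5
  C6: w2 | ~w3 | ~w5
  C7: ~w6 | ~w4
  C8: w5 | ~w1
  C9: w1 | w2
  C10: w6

Suppose w5 = 1.
The clause (~w6) is unit, so w6 = 0.
That conflicts with the unit clause (w6).
So every satisfying assignment has w5 = False.

False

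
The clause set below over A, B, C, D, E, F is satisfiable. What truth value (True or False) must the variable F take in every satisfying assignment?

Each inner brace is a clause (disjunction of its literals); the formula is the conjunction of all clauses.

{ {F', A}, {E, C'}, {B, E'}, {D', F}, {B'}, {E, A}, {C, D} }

Suppose F = 0.
The clause (D') is unit, so D = 0.
The clause (B') is unit, so B = 0.
The clause (E') is unit, so E = 0.
The clause (C') is unit, so C = 0.
Now (C) is unsatisfied and unit — conflict.
So every satisfying assignment has F = True.

True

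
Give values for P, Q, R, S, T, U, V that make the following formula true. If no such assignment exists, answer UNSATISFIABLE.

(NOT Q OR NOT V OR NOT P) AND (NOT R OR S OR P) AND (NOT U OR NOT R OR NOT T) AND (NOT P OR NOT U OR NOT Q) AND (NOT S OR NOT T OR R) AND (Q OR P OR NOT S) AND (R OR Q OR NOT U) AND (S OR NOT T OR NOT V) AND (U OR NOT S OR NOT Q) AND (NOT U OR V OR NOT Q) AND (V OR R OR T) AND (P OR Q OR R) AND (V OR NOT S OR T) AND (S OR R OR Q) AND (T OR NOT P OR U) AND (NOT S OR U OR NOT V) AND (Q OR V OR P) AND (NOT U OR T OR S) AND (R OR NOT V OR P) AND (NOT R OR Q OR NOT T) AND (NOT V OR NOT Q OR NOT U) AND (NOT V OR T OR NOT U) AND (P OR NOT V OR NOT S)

Case Q = true:
Case V = false:
Unit clause (NOT U) forces U = false.
Unit clause (NOT S) forces S = false.
Case R = false:
Unit clause (T) forces T = true.
No clause remains; P is free.

P=true,  Q=true,  R=false,  S=false,  T=true,  U=false,  V=false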